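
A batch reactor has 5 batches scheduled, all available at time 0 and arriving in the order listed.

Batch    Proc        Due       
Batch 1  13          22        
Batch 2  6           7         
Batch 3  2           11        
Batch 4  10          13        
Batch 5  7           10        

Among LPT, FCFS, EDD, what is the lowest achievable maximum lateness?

16

LPT (decreasing processing time): Batch 1 Batch 4 Batch 5 Batch 2 Batch 3.
Batch 1: 0→13, due 22, lateness -9
Batch 4: 13→23, due 13, lateness 10
Batch 5: 23→30, due 10, lateness 20
Batch 2: 30→36, due 7, lateness 29
Batch 3: 36→38, due 11, lateness 27
Maximum = 29.
FIFO (arrival order): Batch 1 Batch 2 Batch 3 Batch 4 Batch 5.
Batch 1: 0→13, due 22, lateness -9
Batch 2: 13→19, due 7, lateness 12
Batch 3: 19→21, due 11, lateness 10
Batch 4: 21→31, due 13, lateness 18
Batch 5: 31→38, due 10, lateness 28
Maximum = 28.
EDD (increasing due date): Batch 2 Batch 5 Batch 3 Batch 4 Batch 1.
Batch 2: 0→6, due 7, lateness -1
Batch 5: 6→13, due 10, lateness 3
Batch 3: 13→15, due 11, lateness 4
Batch 4: 15→25, due 13, lateness 12
Batch 1: 25→38, due 22, lateness 16
Maximum = 16.
LPT 29, FIFO 28, EDD 16 → minimum 16.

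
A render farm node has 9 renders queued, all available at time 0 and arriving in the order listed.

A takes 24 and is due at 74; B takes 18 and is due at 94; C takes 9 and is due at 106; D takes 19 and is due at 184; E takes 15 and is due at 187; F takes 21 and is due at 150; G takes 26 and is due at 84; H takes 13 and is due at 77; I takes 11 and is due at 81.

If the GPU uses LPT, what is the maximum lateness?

LPT (decreasing processing time): G A F D B E H I C.
G: 0→26, due 84, lateness -58
A: 26→50, due 74, lateness -24
F: 50→71, due 150, lateness -79
D: 71→90, due 184, lateness -94
B: 90→108, due 94, lateness 14
E: 108→123, due 187, lateness -64
H: 123→136, due 77, lateness 59
I: 136→147, due 81, lateness 66
C: 147→156, due 106, lateness 50
Maximum = 66.

66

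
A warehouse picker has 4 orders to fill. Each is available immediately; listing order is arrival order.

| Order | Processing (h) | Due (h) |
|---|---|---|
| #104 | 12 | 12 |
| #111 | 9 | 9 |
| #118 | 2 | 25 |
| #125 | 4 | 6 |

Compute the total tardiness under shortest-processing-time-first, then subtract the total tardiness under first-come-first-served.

-12

SPT (increasing processing time): #118 #125 #111 #104.
#118: 0→2, due 25, tardiness 0
#125: 2→6, due 6, tardiness 0
#111: 6→15, due 9, tardiness 6
#104: 15→27, due 12, tardiness 15
Sum = 0+0+6+15 = 21.
FIFO (arrival order): #104 #111 #118 #125.
#104: 0→12, due 12, tardiness 0
#111: 12→21, due 9, tardiness 12
#118: 21→23, due 25, tardiness 0
#125: 23→27, due 6, tardiness 21
Sum = 0+12+0+21 = 33.
Difference = 21 − 33 = -12.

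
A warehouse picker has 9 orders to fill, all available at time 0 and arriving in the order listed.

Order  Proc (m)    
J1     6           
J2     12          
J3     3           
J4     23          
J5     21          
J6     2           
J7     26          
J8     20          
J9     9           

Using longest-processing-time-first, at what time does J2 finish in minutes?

LPT (decreasing processing time): J7 J4 J5 J8 J2 J9 J1 J3 J6.
J7: 0→26
J4: 26→49
J5: 49→70
J8: 70→90
J2: 90→102

102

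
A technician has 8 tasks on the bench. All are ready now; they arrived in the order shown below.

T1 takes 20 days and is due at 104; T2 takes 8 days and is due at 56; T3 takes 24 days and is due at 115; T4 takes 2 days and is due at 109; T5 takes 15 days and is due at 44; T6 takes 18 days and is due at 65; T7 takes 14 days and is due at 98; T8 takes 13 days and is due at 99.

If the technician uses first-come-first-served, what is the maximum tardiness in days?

FIFO (arrival order): T1 T2 T3 T4 T5 T6 T7 T8.
T1: 0→20, due 104, tardiness 0
T2: 20→28, due 56, tardiness 0
T3: 28→52, due 115, tardiness 0
T4: 52→54, due 109, tardiness 0
T5: 54→69, due 44, tardiness 25
T6: 69→87, due 65, tardiness 22
T7: 87→101, due 98, tardiness 3
T8: 101→114, due 99, tardiness 15
Maximum = 25.

25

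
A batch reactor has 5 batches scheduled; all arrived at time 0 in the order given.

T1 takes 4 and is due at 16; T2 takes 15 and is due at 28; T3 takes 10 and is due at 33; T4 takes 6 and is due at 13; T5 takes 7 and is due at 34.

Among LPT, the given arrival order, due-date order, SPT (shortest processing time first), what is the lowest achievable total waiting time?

LPT (decreasing processing time): T2 T3 T5 T4 T1.
T2: waits 0, runs 0→15
T3: waits 15, runs 15→25
T5: waits 25, runs 25→32
T4: waits 32, runs 32→38
T1: waits 38, runs 38→42
Sum = 0+15+25+32+38 = 110.
FIFO (arrival order): T1 T2 T3 T4 T5.
T1: waits 0, runs 0→4
T2: waits 4, runs 4→19
T3: waits 19, runs 19→29
T4: waits 29, runs 29→35
T5: waits 35, runs 35→42
Sum = 0+4+19+29+35 = 87.
EDD (increasing due date): T4 T1 T2 T3 T5.
T4: waits 0, runs 0→6
T1: waits 6, runs 6→10
T2: waits 10, runs 10→25
T3: waits 25, runs 25→35
T5: waits 35, runs 35→42
Sum = 0+6+10+25+35 = 76.
SPT (increasing processing time): T1 T4 T5 T3 T2.
T1: waits 0, runs 0→4
T4: waits 4, runs 4→10
T5: waits 10, runs 10→17
T3: waits 17, runs 17→27
T2: waits 27, runs 27→42
Sum = 0+4+10+17+27 = 58.
LPT 110, FIFO 87, EDD 76, SPT 58 → minimum 58.

58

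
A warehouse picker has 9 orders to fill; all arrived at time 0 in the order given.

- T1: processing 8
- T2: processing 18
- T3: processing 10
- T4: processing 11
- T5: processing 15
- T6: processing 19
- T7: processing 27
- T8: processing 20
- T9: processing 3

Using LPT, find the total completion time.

LPT (decreasing processing time): T7 T8 T6 T2 T5 T4 T3 T1 T9.
T7: 0→27
T8: 27→47
T6: 47→66
T2: 66→84
T5: 84→99
T4: 99→110
T3: 110→120
T1: 120→128
T9: 128→131
Sum = 27+47+66+84+99+110+120+128+131 = 812.

812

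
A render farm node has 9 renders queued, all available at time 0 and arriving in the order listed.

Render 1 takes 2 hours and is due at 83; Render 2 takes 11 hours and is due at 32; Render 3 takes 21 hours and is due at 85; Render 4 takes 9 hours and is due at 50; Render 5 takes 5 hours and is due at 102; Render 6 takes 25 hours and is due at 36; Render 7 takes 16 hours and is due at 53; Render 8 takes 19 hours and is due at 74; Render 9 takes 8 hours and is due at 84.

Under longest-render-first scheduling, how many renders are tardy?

6

LPT (decreasing processing time): Render 6 Render 3 Render 8 Render 7 Render 2 Render 4 Render 9 Render 5 Render 1.
Render 6: 0→25, due 36, tardiness 0
Render 3: 25→46, due 85, tardiness 0
Render 8: 46→65, due 74, tardiness 0
Render 7: 65→81, due 53, tardiness 28
Render 2: 81→92, due 32, tardiness 60
Render 4: 92→101, due 50, tardiness 51
Render 9: 101→109, due 84, tardiness 25
Render 5: 109→114, due 102, tardiness 12
Render 1: 114→116, due 83, tardiness 33
Late renders: 6.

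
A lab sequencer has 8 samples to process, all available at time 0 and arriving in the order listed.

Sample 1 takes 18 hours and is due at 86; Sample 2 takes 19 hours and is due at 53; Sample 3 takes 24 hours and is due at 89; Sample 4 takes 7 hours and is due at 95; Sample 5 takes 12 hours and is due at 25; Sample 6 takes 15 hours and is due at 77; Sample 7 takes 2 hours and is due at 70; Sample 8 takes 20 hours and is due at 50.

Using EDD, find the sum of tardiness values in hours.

43

EDD (increasing due date): Sample 5 Sample 8 Sample 2 Sample 7 Sample 6 Sample 1 Sample 3 Sample 4.
Sample 5: 0→12, due 25, tardiness 0
Sample 8: 12→32, due 50, tardiness 0
Sample 2: 32→51, due 53, tardiness 0
Sample 7: 51→53, due 70, tardiness 0
Sample 6: 53→68, due 77, tardiness 0
Sample 1: 68→86, due 86, tardiness 0
Sample 3: 86→110, due 89, tardiness 21
Sample 4: 110→117, due 95, tardiness 22
Sum = 0+0+0+0+0+0+21+22 = 43.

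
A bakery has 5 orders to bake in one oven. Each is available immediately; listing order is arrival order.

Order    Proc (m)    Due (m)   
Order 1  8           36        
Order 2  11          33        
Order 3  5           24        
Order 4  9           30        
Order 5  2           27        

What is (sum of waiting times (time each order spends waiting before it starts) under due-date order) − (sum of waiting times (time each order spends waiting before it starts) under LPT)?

EDD (increasing due date): Order 3 Order 5 Order 4 Order 2 Order 1.
Order 3: waits 0, runs 0→5
Order 5: waits 5, runs 5→7
Order 4: waits 7, runs 7→16
Order 2: waits 16, runs 16→27
Order 1: waits 27, runs 27→35
Sum = 0+5+7+16+27 = 55.
LPT (decreasing processing time): Order 2 Order 4 Order 1 Order 3 Order 5.
Order 2: waits 0, runs 0→11
Order 4: waits 11, runs 11→20
Order 1: waits 20, runs 20→28
Order 3: waits 28, runs 28→33
Order 5: waits 33, runs 33→35
Sum = 0+11+20+28+33 = 92.
Difference = 55 − 92 = -37.

-37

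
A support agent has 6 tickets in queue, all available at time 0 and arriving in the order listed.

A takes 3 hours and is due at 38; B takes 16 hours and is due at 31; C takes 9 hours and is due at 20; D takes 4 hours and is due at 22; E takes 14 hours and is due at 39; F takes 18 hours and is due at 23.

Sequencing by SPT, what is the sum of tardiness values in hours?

SPT (increasing processing time): A D C E B F.
A: 0→3, due 38, tardiness 0
D: 3→7, due 22, tardiness 0
C: 7→16, due 20, tardiness 0
E: 16→30, due 39, tardiness 0
B: 30→46, due 31, tardiness 15
F: 46→64, due 23, tardiness 41
Sum = 0+0+0+0+15+41 = 56.

56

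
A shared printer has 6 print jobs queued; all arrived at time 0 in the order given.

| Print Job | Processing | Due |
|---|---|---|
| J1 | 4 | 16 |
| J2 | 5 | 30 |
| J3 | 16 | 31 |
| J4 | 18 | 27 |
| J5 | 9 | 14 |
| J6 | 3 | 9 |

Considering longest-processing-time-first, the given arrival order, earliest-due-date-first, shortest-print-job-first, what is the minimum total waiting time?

LPT (decreasing processing time): J4 J3 J5 J2 J1 J6.
J4: waits 0, runs 0→18
J3: waits 18, runs 18→34
J5: waits 34, runs 34→43
J2: waits 43, runs 43→48
J1: waits 48, runs 48→52
J6: waits 52, runs 52→55
Sum = 0+18+34+43+48+52 = 195.
FIFO (arrival order): J1 J2 J3 J4 J5 J6.
J1: waits 0, runs 0→4
J2: waits 4, runs 4→9
J3: waits 9, runs 9→25
J4: waits 25, runs 25→43
J5: waits 43, runs 43→52
J6: waits 52, runs 52→55
Sum = 0+4+9+25+43+52 = 133.
EDD (increasing due date): J6 J5 J1 J4 J2 J3.
J6: waits 0, runs 0→3
J5: waits 3, runs 3→12
J1: waits 12, runs 12→16
J4: waits 16, runs 16→34
J2: waits 34, runs 34→39
J3: waits 39, runs 39→55
Sum = 0+3+12+16+34+39 = 104.
SPT (increasing processing time): J6 J1 J2 J5 J3 J4.
J6: waits 0, runs 0→3
J1: waits 3, runs 3→7
J2: waits 7, runs 7→12
J5: waits 12, runs 12→21
J3: waits 21, runs 21→37
J4: waits 37, runs 37→55
Sum = 0+3+7+12+21+37 = 80.
LPT 195, FIFO 133, EDD 104, SPT 80 → minimum 80.

80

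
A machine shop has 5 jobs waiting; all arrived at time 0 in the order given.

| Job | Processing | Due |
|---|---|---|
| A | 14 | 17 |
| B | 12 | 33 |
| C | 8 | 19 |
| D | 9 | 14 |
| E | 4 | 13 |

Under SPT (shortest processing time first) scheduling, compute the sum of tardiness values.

37

SPT (increasing processing time): E C D B A.
E: 0→4, due 13, tardiness 0
C: 4→12, due 19, tardiness 0
D: 12→21, due 14, tardiness 7
B: 21→33, due 33, tardiness 0
A: 33→47, due 17, tardiness 30
Sum = 0+0+7+0+30 = 37.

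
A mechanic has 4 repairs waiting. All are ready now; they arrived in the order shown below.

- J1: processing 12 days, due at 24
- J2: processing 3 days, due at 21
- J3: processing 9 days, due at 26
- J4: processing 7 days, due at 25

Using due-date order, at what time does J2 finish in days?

EDD (increasing due date): J2 J1 J4 J3.
J2: 0→3

3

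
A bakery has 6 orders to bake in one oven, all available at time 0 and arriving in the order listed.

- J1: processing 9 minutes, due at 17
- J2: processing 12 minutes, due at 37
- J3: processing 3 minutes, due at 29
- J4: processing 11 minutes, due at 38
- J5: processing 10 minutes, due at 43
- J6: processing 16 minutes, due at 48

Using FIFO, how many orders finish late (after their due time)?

FIFO (arrival order): J1 J2 J3 J4 J5 J6.
J1: 0→9, due 17, tardiness 0
J2: 9→21, due 37, tardiness 0
J3: 21→24, due 29, tardiness 0
J4: 24→35, due 38, tardiness 0
J5: 35→45, due 43, tardiness 2
J6: 45→61, due 48, tardiness 13
Late orders: 2.

2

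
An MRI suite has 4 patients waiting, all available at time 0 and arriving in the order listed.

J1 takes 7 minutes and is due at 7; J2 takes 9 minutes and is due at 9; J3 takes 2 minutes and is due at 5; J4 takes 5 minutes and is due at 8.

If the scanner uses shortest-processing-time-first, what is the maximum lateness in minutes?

14

SPT (increasing processing time): J3 J4 J1 J2.
J3: 0→2, due 5, lateness -3
J4: 2→7, due 8, lateness -1
J1: 7→14, due 7, lateness 7
J2: 14→23, due 9, lateness 14
Maximum = 14.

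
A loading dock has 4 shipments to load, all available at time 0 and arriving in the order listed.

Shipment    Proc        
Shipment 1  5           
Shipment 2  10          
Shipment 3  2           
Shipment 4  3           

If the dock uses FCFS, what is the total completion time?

FIFO (arrival order): Shipment 1 Shipment 2 Shipment 3 Shipment 4.
Shipment 1: 0→5
Shipment 2: 5→15
Shipment 3: 15→17
Shipment 4: 17→20
Sum = 5+15+17+20 = 57.

57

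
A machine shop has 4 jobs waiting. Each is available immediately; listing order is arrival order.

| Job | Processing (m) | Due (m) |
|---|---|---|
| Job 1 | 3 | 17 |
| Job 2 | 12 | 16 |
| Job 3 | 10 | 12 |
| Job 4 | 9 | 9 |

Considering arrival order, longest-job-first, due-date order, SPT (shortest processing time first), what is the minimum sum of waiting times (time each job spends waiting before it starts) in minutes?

FIFO (arrival order): Job 1 Job 2 Job 3 Job 4.
Job 1: waits 0, runs 0→3
Job 2: waits 3, runs 3→15
Job 3: waits 15, runs 15→25
Job 4: waits 25, runs 25→34
Sum = 0+3+15+25 = 43.
LPT (decreasing processing time): Job 2 Job 3 Job 4 Job 1.
Job 2: waits 0, runs 0→12
Job 3: waits 12, runs 12→22
Job 4: waits 22, runs 22→31
Job 1: waits 31, runs 31→34
Sum = 0+12+22+31 = 65.
EDD (increasing due date): Job 4 Job 3 Job 2 Job 1.
Job 4: waits 0, runs 0→9
Job 3: waits 9, runs 9→19
Job 2: waits 19, runs 19→31
Job 1: waits 31, runs 31→34
Sum = 0+9+19+31 = 59.
SPT (increasing processing time): Job 1 Job 4 Job 3 Job 2.
Job 1: waits 0, runs 0→3
Job 4: waits 3, runs 3→12
Job 3: waits 12, runs 12→22
Job 2: waits 22, runs 22→34
Sum = 0+3+12+22 = 37.
FIFO 43, LPT 65, EDD 59, SPT 37 → minimum 37.

37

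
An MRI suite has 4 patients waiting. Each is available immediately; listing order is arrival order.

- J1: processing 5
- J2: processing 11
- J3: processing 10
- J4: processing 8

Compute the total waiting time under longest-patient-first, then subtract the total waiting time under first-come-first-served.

14

LPT (decreasing processing time): J2 J3 J4 J1.
J2: waits 0, runs 0→11
J3: waits 11, runs 11→21
J4: waits 21, runs 21→29
J1: waits 29, runs 29→34
Sum = 0+11+21+29 = 61.
FIFO (arrival order): J1 J2 J3 J4.
J1: waits 0, runs 0→5
J2: waits 5, runs 5→16
J3: waits 16, runs 16→26
J4: waits 26, runs 26→34
Sum = 0+5+16+26 = 47.
Difference = 61 − 47 = 14.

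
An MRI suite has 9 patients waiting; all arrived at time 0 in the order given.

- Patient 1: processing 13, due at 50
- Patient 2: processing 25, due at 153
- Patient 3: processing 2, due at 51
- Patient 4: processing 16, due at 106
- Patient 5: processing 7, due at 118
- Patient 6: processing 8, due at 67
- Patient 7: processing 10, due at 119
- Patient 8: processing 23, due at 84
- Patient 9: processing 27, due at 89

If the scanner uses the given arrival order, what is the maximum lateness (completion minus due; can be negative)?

FIFO (arrival order): Patient 1 Patient 2 Patient 3 Patient 4 Patient 5 Patient 6 Patient 7 Patient 8 Patient 9.
Patient 1: 0→13, due 50, lateness -37
Patient 2: 13→38, due 153, lateness -115
Patient 3: 38→40, due 51, lateness -11
Patient 4: 40→56, due 106, lateness -50
Patient 5: 56→63, due 118, lateness -55
Patient 6: 63→71, due 67, lateness 4
Patient 7: 71→81, due 119, lateness -38
Patient 8: 81→104, due 84, lateness 20
Patient 9: 104→131, due 89, lateness 42
Maximum = 42.

42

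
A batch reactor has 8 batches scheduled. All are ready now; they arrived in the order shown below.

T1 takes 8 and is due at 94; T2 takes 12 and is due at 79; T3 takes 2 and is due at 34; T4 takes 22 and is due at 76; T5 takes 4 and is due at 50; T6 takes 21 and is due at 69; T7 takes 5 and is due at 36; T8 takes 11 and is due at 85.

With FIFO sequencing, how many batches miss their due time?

1

FIFO (arrival order): T1 T2 T3 T4 T5 T6 T7 T8.
T1: 0→8, due 94, tardiness 0
T2: 8→20, due 79, tardiness 0
T3: 20→22, due 34, tardiness 0
T4: 22→44, due 76, tardiness 0
T5: 44→48, due 50, tardiness 0
T6: 48→69, due 69, tardiness 0
T7: 69→74, due 36, tardiness 38
T8: 74→85, due 85, tardiness 0
Late batches: 1.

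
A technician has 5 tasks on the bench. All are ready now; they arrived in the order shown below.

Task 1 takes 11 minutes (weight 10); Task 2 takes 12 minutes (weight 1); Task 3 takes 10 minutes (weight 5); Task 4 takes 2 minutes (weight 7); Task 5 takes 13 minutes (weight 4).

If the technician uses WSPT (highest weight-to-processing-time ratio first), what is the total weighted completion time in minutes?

WSPT (decreasing weight/processing-time ratio): Task 4 Task 1 Task 3 Task 5 Task 2.
Task 4: finishes 2, weight 7, w·C = 14
Task 1: finishes 13, weight 10, w·C = 130
Task 3: finishes 23, weight 5, w·C = 115
Task 5: finishes 36, weight 4, w·C = 144
Task 2: finishes 48, weight 1, w·C = 48
Sum = 14+130+115+144+48 = 451.

451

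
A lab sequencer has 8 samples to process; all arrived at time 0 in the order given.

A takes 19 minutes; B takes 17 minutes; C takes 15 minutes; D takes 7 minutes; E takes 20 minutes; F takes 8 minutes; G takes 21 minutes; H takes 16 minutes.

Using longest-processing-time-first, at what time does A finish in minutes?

60

LPT (decreasing processing time): G E A B H C F D.
G: 0→21
E: 21→41
A: 41→60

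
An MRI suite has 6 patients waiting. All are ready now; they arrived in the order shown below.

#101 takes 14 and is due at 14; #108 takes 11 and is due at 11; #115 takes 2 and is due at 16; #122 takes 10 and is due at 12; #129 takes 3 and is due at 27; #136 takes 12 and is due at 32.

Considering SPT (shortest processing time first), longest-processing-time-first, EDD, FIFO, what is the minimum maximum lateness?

SPT (increasing processing time): #115 #129 #122 #108 #136 #101.
#115: 0→2, due 16, lateness -14
#129: 2→5, due 27, lateness -22
#122: 5→15, due 12, lateness 3
#108: 15→26, due 11, lateness 15
#136: 26→38, due 32, lateness 6
#101: 38→52, due 14, lateness 38
Maximum = 38.
LPT (decreasing processing time): #101 #136 #108 #122 #129 #115.
#101: 0→14, due 14, lateness 0
#136: 14→26, due 32, lateness -6
#108: 26→37, due 11, lateness 26
#122: 37→47, due 12, lateness 35
#129: 47→50, due 27, lateness 23
#115: 50→52, due 16, lateness 36
Maximum = 36.
EDD (increasing due date): #108 #122 #101 #115 #129 #136.
#108: 0→11, due 11, lateness 0
#122: 11→21, due 12, lateness 9
#101: 21→35, due 14, lateness 21
#115: 35→37, due 16, lateness 21
#129: 37→40, due 27, lateness 13
#136: 40→52, due 32, lateness 20
Maximum = 21.
FIFO (arrival order): #101 #108 #115 #122 #129 #136.
#101: 0→14, due 14, lateness 0
#108: 14→25, due 11, lateness 14
#115: 25→27, due 16, lateness 11
#122: 27→37, due 12, lateness 25
#129: 37→40, due 27, lateness 13
#136: 40→52, due 32, lateness 20
Maximum = 25.
SPT 38, LPT 36, EDD 21, FIFO 25 → minimum 21.

21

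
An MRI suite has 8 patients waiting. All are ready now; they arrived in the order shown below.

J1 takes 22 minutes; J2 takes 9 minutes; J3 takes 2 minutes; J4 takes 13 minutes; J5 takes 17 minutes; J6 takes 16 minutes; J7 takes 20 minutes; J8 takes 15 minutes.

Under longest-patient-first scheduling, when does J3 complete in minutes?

114

LPT (decreasing processing time): J1 J7 J5 J6 J8 J4 J2 J3.
J1: 0→22
J7: 22→42
J5: 42→59
J6: 59→75
J8: 75→90
J4: 90→103
J2: 103→112
J3: 112→114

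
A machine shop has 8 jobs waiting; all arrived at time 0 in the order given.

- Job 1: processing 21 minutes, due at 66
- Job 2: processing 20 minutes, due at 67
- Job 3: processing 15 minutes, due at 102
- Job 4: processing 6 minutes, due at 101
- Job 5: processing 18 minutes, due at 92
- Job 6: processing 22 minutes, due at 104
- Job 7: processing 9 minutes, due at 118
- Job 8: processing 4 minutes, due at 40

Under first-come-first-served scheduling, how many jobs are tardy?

1

FIFO (arrival order): Job 1 Job 2 Job 3 Job 4 Job 5 Job 6 Job 7 Job 8.
Job 1: 0→21, due 66, tardiness 0
Job 2: 21→41, due 67, tardiness 0
Job 3: 41→56, due 102, tardiness 0
Job 4: 56→62, due 101, tardiness 0
Job 5: 62→80, due 92, tardiness 0
Job 6: 80→102, due 104, tardiness 0
Job 7: 102→111, due 118, tardiness 0
Job 8: 111→115, due 40, tardiness 75
Late jobs: 1.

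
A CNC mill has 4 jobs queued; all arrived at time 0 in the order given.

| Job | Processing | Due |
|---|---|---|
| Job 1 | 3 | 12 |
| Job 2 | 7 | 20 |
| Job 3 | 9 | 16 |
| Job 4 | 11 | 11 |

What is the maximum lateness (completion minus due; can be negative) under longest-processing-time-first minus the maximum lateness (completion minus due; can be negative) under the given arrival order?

-1

LPT (decreasing processing time): Job 4 Job 3 Job 2 Job 1.
Job 4: 0→11, due 11, lateness 0
Job 3: 11→20, due 16, lateness 4
Job 2: 20→27, due 20, lateness 7
Job 1: 27→30, due 12, lateness 18
Maximum = 18.
FIFO (arrival order): Job 1 Job 2 Job 3 Job 4.
Job 1: 0→3, due 12, lateness -9
Job 2: 3→10, due 20, lateness -10
Job 3: 10→19, due 16, lateness 3
Job 4: 19→30, due 11, lateness 19
Maximum = 19.
Difference = 18 − 19 = -1.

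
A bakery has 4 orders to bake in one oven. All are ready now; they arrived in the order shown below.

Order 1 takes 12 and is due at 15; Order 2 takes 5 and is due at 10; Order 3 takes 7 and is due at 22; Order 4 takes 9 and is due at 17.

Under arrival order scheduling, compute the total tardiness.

25

FIFO (arrival order): Order 1 Order 2 Order 3 Order 4.
Order 1: 0→12, due 15, tardiness 0
Order 2: 12→17, due 10, tardiness 7
Order 3: 17→24, due 22, tardiness 2
Order 4: 24→33, due 17, tardiness 16
Sum = 0+7+2+16 = 25.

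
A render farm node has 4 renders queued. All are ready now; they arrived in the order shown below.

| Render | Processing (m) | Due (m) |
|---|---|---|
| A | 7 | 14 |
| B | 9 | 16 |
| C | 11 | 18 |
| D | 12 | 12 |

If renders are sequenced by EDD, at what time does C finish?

39

EDD (increasing due date): D A B C.
D: 0→12
A: 12→19
B: 19→28
C: 28→39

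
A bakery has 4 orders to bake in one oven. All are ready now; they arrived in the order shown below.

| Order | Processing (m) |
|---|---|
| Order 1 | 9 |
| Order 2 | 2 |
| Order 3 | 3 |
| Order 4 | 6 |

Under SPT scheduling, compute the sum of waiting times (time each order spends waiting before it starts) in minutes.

SPT (increasing processing time): Order 2 Order 3 Order 4 Order 1.
Order 2: waits 0, runs 0→2
Order 3: waits 2, runs 2→5
Order 4: waits 5, runs 5→11
Order 1: waits 11, runs 11→20
Sum = 0+2+5+11 = 18.

18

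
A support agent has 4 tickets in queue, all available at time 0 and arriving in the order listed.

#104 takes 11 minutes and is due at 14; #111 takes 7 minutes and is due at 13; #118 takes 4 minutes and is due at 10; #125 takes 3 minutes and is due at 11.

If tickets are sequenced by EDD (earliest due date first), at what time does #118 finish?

4

EDD (increasing due date): #118 #125 #111 #104.
#118: 0→4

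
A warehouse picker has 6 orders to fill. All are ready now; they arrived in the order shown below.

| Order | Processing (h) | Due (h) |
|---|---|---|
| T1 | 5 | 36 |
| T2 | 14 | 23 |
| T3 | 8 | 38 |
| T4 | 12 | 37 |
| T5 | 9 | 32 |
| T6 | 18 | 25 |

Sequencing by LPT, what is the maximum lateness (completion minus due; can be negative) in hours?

30

LPT (decreasing processing time): T6 T2 T4 T5 T3 T1.
T6: 0→18, due 25, lateness -7
T2: 18→32, due 23, lateness 9
T4: 32→44, due 37, lateness 7
T5: 44→53, due 32, lateness 21
T3: 53→61, due 38, lateness 23
T1: 61→66, due 36, lateness 30
Maximum = 30.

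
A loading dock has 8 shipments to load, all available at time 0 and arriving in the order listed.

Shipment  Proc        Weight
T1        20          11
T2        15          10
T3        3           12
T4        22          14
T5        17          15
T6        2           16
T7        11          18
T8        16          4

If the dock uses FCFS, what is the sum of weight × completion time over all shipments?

6329

FIFO (arrival order): T1 T2 T3 T4 T5 T6 T7 T8.
T1: finishes 20, weight 11, w·C = 220
T2: finishes 35, weight 10, w·C = 350
T3: finishes 38, weight 12, w·C = 456
T4: finishes 60, weight 14, w·C = 840
T5: finishes 77, weight 15, w·C = 1155
T6: finishes 79, weight 16, w·C = 1264
T7: finishes 90, weight 18, w·C = 1620
T8: finishes 106, weight 4, w·C = 424
Sum = 220+350+456+840+1155+1264+1620+424 = 6329.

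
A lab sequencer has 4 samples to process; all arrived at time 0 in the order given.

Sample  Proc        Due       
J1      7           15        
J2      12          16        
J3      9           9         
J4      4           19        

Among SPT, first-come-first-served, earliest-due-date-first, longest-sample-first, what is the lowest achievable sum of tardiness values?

SPT (increasing processing time): J4 J1 J3 J2.
J4: 0→4, due 19, tardiness 0
J1: 4→11, due 15, tardiness 0
J3: 11→20, due 9, tardiness 11
J2: 20→32, due 16, tardiness 16
Sum = 0+0+11+16 = 27.
FIFO (arrival order): J1 J2 J3 J4.
J1: 0→7, due 15, tardiness 0
J2: 7→19, due 16, tardiness 3
J3: 19→28, due 9, tardiness 19
J4: 28→32, due 19, tardiness 13
Sum = 0+3+19+13 = 35.
EDD (increasing due date): J3 J1 J2 J4.
J3: 0→9, due 9, tardiness 0
J1: 9→16, due 15, tardiness 1
J2: 16→28, due 16, tardiness 12
J4: 28→32, due 19, tardiness 13
Sum = 0+1+12+13 = 26.
LPT (decreasing processing time): J2 J3 J1 J4.
J2: 0→12, due 16, tardiness 0
J3: 12→21, due 9, tardiness 12
J1: 21→28, due 15, tardiness 13
J4: 28→32, due 19, tardiness 13
Sum = 0+12+13+13 = 38.
SPT 27, FIFO 35, EDD 26, LPT 38 → minimum 26.

26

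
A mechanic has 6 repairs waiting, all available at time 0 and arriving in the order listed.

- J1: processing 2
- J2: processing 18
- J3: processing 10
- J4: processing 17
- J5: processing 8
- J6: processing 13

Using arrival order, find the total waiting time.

154

FIFO (arrival order): J1 J2 J3 J4 J5 J6.
J1: waits 0, runs 0→2
J2: waits 2, runs 2→20
J3: waits 20, runs 20→30
J4: waits 30, runs 30→47
J5: waits 47, runs 47→55
J6: waits 55, runs 55→68
Sum = 0+2+20+30+47+55 = 154.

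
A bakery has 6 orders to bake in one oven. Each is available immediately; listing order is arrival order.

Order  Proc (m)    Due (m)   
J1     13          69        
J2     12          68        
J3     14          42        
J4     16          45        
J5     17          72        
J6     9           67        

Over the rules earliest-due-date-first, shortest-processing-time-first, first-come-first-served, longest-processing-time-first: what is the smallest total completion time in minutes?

257

EDD (increasing due date): J3 J4 J6 J2 J1 J5.
J3: 0→14
J4: 14→30
J6: 30→39
J2: 39→51
J1: 51→64
J5: 64→81
Sum = 14+30+39+51+64+81 = 279.
SPT (increasing processing time): J6 J2 J1 J3 J4 J5.
J6: 0→9
J2: 9→21
J1: 21→34
J3: 34→48
J4: 48→64
J5: 64→81
Sum = 9+21+34+48+64+81 = 257.
FIFO (arrival order): J1 J2 J3 J4 J5 J6.
J1: 0→13
J2: 13→25
J3: 25→39
J4: 39→55
J5: 55→72
J6: 72→81
Sum = 13+25+39+55+72+81 = 285.
LPT (decreasing processing time): J5 J4 J3 J1 J2 J6.
J5: 0→17
J4: 17→33
J3: 33→47
J1: 47→60
J2: 60→72
J6: 72→81
Sum = 17+33+47+60+72+81 = 310.
EDD 279, SPT 257, FIFO 285, LPT 310 → minimum 257.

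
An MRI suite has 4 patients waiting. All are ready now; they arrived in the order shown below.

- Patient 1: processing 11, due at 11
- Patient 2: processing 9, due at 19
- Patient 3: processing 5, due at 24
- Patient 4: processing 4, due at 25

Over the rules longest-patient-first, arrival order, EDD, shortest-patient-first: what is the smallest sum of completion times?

LPT (decreasing processing time): Patient 1 Patient 2 Patient 3 Patient 4.
Patient 1: 0→11
Patient 2: 11→20
Patient 3: 20→25
Patient 4: 25→29
Sum = 11+20+25+29 = 85.
FIFO (arrival order): Patient 1 Patient 2 Patient 3 Patient 4.
Patient 1: 0→11
Patient 2: 11→20
Patient 3: 20→25
Patient 4: 25→29
Sum = 11+20+25+29 = 85.
EDD (increasing due date): Patient 1 Patient 2 Patient 3 Patient 4.
Patient 1: 0→11
Patient 2: 11→20
Patient 3: 20→25
Patient 4: 25→29
Sum = 11+20+25+29 = 85.
SPT (increasing processing time): Patient 4 Patient 3 Patient 2 Patient 1.
Patient 4: 0→4
Patient 3: 4→9
Patient 2: 9→18
Patient 1: 18→29
Sum = 4+9+18+29 = 60.
LPT 85, FIFO 85, EDD 85, SPT 60 → minimum 60.

60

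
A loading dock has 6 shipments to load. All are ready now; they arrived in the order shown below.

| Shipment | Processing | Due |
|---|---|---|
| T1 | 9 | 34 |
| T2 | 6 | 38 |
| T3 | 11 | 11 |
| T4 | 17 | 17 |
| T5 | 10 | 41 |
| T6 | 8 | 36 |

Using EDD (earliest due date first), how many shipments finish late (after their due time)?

EDD (increasing due date): T3 T4 T1 T6 T2 T5.
T3: 0→11, due 11, tardiness 0
T4: 11→28, due 17, tardiness 11
T1: 28→37, due 34, tardiness 3
T6: 37→45, due 36, tardiness 9
T2: 45→51, due 38, tardiness 13
T5: 51→61, due 41, tardiness 20
Late shipments: 5.

5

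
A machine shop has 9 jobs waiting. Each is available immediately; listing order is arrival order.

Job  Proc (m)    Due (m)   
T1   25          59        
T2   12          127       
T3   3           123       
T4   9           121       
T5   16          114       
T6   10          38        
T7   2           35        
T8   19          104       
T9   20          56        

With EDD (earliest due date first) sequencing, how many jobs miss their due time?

0

EDD (increasing due date): T7 T6 T9 T1 T8 T5 T4 T3 T2.
T7: 0→2, due 35, tardiness 0
T6: 2→12, due 38, tardiness 0
T9: 12→32, due 56, tardiness 0
T1: 32→57, due 59, tardiness 0
T8: 57→76, due 104, tardiness 0
T5: 76→92, due 114, tardiness 0
T4: 92→101, due 121, tardiness 0
T3: 101→104, due 123, tardiness 0
T2: 104→116, due 127, tardiness 0
Late jobs: 0.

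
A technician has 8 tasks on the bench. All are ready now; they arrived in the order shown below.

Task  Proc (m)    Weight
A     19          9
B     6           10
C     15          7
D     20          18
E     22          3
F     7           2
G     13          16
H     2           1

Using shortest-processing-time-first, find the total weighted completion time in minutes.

3207

SPT (increasing processing time): H B F G C A D E.
H: finishes 2, weight 1, w·C = 2
B: finishes 8, weight 10, w·C = 80
F: finishes 15, weight 2, w·C = 30
G: finishes 28, weight 16, w·C = 448
C: finishes 43, weight 7, w·C = 301
A: finishes 62, weight 9, w·C = 558
D: finishes 82, weight 18, w·C = 1476
E: finishes 104, weight 3, w·C = 312
Sum = 2+80+30+448+301+558+1476+312 = 3207.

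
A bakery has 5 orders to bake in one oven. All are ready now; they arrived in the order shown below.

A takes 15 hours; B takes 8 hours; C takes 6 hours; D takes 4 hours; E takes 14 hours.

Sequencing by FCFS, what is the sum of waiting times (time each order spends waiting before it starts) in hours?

FIFO (arrival order): A B C D E.
A: waits 0, runs 0→15
B: waits 15, runs 15→23
C: waits 23, runs 23→29
D: waits 29, runs 29→33
E: waits 33, runs 33→47
Sum = 0+15+23+29+33 = 100.

100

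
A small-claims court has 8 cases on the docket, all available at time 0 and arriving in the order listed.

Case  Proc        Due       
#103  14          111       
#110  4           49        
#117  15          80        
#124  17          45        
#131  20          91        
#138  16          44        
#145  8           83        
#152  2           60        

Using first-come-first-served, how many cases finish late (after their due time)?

FIFO (arrival order): #103 #110 #117 #124 #131 #138 #145 #152.
#103: 0→14, due 111, tardiness 0
#110: 14→18, due 49, tardiness 0
#117: 18→33, due 80, tardiness 0
#124: 33→50, due 45, tardiness 5
#131: 50→70, due 91, tardiness 0
#138: 70→86, due 44, tardiness 42
#145: 86→94, due 83, tardiness 11
#152: 94→96, due 60, tardiness 36
Late cases: 4.

4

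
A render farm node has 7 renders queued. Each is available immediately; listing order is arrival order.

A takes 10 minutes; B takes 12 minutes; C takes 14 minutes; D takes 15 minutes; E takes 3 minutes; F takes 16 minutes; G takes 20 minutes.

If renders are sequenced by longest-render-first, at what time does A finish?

87

LPT (decreasing processing time): G F D C B A E.
G: 0→20
F: 20→36
D: 36→51
C: 51→65
B: 65→77
A: 77→87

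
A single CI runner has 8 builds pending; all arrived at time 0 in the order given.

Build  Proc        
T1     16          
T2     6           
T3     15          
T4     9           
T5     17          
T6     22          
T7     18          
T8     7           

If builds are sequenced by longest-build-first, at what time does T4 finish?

LPT (decreasing processing time): T6 T7 T5 T1 T3 T4 T8 T2.
T6: 0→22
T7: 22→40
T5: 40→57
T1: 57→73
T3: 73→88
T4: 88→97

97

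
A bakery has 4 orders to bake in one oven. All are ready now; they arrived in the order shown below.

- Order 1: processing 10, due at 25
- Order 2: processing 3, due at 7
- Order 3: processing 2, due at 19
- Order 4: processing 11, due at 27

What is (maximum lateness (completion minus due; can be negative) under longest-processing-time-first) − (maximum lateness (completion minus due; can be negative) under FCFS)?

LPT (decreasing processing time): Order 4 Order 1 Order 2 Order 3.
Order 4: 0→11, due 27, lateness -16
Order 1: 11→21, due 25, lateness -4
Order 2: 21→24, due 7, lateness 17
Order 3: 24→26, due 19, lateness 7
Maximum = 17.
FIFO (arrival order): Order 1 Order 2 Order 3 Order 4.
Order 1: 0→10, due 25, lateness -15
Order 2: 10→13, due 7, lateness 6
Order 3: 13→15, due 19, lateness -4
Order 4: 15→26, due 27, lateness -1
Maximum = 6.
Difference = 17 − 6 = 11.

11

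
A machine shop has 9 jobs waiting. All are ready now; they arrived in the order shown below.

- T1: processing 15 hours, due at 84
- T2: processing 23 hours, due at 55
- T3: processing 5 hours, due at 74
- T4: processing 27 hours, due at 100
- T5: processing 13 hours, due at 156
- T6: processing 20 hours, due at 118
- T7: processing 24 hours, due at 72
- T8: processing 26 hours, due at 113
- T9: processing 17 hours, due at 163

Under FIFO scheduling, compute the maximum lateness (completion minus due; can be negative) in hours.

FIFO (arrival order): T1 T2 T3 T4 T5 T6 T7 T8 T9.
T1: 0→15, due 84, lateness -69
T2: 15→38, due 55, lateness -17
T3: 38→43, due 74, lateness -31
T4: 43→70, due 100, lateness -30
T5: 70→83, due 156, lateness -73
T6: 83→103, due 118, lateness -15
T7: 103→127, due 72, lateness 55
T8: 127→153, due 113, lateness 40
T9: 153→170, due 163, lateness 7
Maximum = 55.

55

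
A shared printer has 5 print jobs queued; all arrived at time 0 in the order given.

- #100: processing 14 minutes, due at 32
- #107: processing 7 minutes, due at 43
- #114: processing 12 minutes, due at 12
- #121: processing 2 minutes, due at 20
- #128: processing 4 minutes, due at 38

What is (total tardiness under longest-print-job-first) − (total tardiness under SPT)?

LPT (decreasing processing time): #100 #114 #107 #128 #121.
#100: 0→14, due 32, tardiness 0
#114: 14→26, due 12, tardiness 14
#107: 26→33, due 43, tardiness 0
#128: 33→37, due 38, tardiness 0
#121: 37→39, due 20, tardiness 19
Sum = 0+14+0+0+19 = 33.
SPT (increasing processing time): #121 #128 #107 #114 #100.
#121: 0→2, due 20, tardiness 0
#128: 2→6, due 38, tardiness 0
#107: 6→13, due 43, tardiness 0
#114: 13→25, due 12, tardiness 13
#100: 25→39, due 32, tardiness 7
Sum = 0+0+0+13+7 = 20.
Difference = 33 − 20 = 13.

13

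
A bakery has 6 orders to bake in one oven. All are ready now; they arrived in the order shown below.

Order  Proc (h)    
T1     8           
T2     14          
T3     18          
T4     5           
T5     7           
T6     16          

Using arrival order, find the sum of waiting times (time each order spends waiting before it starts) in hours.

FIFO (arrival order): T1 T2 T3 T4 T5 T6.
T1: waits 0, runs 0→8
T2: waits 8, runs 8→22
T3: waits 22, runs 22→40
T4: waits 40, runs 40→45
T5: waits 45, runs 45→52
T6: waits 52, runs 52→68
Sum = 0+8+22+40+45+52 = 167.

167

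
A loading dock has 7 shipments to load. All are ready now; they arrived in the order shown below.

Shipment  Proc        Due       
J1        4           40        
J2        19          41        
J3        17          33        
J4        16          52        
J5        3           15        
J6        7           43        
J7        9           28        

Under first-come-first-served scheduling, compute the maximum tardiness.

FIFO (arrival order): J1 J2 J3 J4 J5 J6 J7.
J1: 0→4, due 40, tardiness 0
J2: 4→23, due 41, tardiness 0
J3: 23→40, due 33, tardiness 7
J4: 40→56, due 52, tardiness 4
J5: 56→59, due 15, tardiness 44
J6: 59→66, due 43, tardiness 23
J7: 66→75, due 28, tardiness 47
Maximum = 47.

47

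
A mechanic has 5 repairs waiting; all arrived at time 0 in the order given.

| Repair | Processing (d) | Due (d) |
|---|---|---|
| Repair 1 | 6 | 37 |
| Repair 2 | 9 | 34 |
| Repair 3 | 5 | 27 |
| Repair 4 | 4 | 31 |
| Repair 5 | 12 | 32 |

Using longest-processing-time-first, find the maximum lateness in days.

LPT (decreasing processing time): Repair 5 Repair 2 Repair 1 Repair 3 Repair 4.
Repair 5: 0→12, due 32, lateness -20
Repair 2: 12→21, due 34, lateness -13
Repair 1: 21→27, due 37, lateness -10
Repair 3: 27→32, due 27, lateness 5
Repair 4: 32→36, due 31, lateness 5
Maximum = 5.

5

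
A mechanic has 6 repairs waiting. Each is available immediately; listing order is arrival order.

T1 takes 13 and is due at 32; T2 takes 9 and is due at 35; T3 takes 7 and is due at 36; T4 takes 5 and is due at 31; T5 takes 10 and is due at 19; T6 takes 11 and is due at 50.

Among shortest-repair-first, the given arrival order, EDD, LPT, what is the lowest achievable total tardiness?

15

SPT (increasing processing time): T4 T3 T2 T5 T6 T1.
T4: 0→5, due 31, tardiness 0
T3: 5→12, due 36, tardiness 0
T2: 12→21, due 35, tardiness 0
T5: 21→31, due 19, tardiness 12
T6: 31→42, due 50, tardiness 0
T1: 42→55, due 32, tardiness 23
Sum = 0+0+0+12+0+23 = 35.
FIFO (arrival order): T1 T2 T3 T4 T5 T6.
T1: 0→13, due 32, tardiness 0
T2: 13→22, due 35, tardiness 0
T3: 22→29, due 36, tardiness 0
T4: 29→34, due 31, tardiness 3
T5: 34→44, due 19, tardiness 25
T6: 44→55, due 50, tardiness 5
Sum = 0+0+0+3+25+5 = 33.
EDD (increasing due date): T5 T4 T1 T2 T3 T6.
T5: 0→10, due 19, tardiness 0
T4: 10→15, due 31, tardiness 0
T1: 15→28, due 32, tardiness 0
T2: 28→37, due 35, tardiness 2
T3: 37→44, due 36, tardiness 8
T6: 44→55, due 50, tardiness 5
Sum = 0+0+0+2+8+5 = 15.
LPT (decreasing processing time): T1 T6 T5 T2 T3 T4.
T1: 0→13, due 32, tardiness 0
T6: 13→24, due 50, tardiness 0
T5: 24→34, due 19, tardiness 15
T2: 34→43, due 35, tardiness 8
T3: 43→50, due 36, tardiness 14
T4: 50→55, due 31, tardiness 24
Sum = 0+0+15+8+14+24 = 61.
SPT 35, FIFO 33, EDD 15, LPT 61 → minimum 15.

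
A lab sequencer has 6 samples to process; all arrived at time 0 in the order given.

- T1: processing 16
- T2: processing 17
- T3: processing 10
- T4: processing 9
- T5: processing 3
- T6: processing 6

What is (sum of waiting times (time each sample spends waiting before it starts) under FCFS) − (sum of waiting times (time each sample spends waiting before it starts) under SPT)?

97

FIFO (arrival order): T1 T2 T3 T4 T5 T6.
T1: waits 0, runs 0→16
T2: waits 16, runs 16→33
T3: waits 33, runs 33→43
T4: waits 43, runs 43→52
T5: waits 52, runs 52→55
T6: waits 55, runs 55→61
Sum = 0+16+33+43+52+55 = 199.
SPT (increasing processing time): T5 T6 T4 T3 T1 T2.
T5: waits 0, runs 0→3
T6: waits 3, runs 3→9
T4: waits 9, runs 9→18
T3: waits 18, runs 18→28
T1: waits 28, runs 28→44
T2: waits 44, runs 44→61
Sum = 0+3+9+18+28+44 = 102.
Difference = 199 − 102 = 97.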